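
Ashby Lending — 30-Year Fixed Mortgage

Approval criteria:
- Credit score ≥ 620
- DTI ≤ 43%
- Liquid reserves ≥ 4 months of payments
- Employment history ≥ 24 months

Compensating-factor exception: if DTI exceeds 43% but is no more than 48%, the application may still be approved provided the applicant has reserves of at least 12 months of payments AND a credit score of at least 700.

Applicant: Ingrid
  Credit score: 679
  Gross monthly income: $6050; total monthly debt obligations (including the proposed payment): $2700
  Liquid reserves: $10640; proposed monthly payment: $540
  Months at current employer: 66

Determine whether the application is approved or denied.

Denied

Credit score 679 ≥ 620 (meets base)
DTI = 2,700/6,050 = 44.6% > 43% — standard DTI limit exceeded.
Liquid reserves cover 10,640/540 = 19.7 months — ≥ 4 required
Employment 66 ≥ 24 months
44.6% falls in the override range (43%–48%), so the compensating-factor test applies.
Override check — reserves: 19.7 mo (ok); score: 679 (below 700).
Override conditions not both satisfied; exception does not apply.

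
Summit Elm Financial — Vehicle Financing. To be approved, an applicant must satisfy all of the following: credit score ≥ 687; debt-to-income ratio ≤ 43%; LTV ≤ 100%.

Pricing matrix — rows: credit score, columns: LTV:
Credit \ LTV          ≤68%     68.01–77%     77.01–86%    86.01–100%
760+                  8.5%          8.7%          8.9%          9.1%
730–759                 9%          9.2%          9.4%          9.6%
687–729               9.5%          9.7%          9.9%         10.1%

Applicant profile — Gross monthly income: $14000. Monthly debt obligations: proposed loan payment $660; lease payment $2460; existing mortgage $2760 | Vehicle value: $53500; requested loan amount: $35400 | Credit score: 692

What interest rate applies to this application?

9.5%

Credit score 692 ≥ 687; Total monthly debts = (660 + 2,460 + 2,760) = 5,880. DTI = 5,880/14,000 = 42% ≤ 43%
Loan-to-value = 35,400/53,500 = 66.2% — pass (100% max)
Credit 692 → row 687–729; LTV 66.2% → column ≤68%. Grid cell → 9.5%.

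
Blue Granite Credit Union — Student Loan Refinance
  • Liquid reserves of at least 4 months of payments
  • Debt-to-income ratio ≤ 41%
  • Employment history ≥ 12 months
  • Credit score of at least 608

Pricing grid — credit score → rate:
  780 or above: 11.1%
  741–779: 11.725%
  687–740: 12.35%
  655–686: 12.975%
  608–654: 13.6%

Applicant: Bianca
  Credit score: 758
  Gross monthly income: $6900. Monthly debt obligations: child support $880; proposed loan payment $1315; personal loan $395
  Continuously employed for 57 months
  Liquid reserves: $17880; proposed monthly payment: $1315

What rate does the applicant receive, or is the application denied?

Approved at 11.725%

Credit score 758 ≥ 608 (meets minimum)
Employment 57 ≥ 12 months
Total monthly debts = (880 + 1,315 + 395) = 2,590. Debt-to-income = 2,590/6,900 = 37.5% — meets 41% limit
Reserves: 17,880 ÷ 1,315 = 13.6 months (meets 4-month minimum)
All requirements met. Score 758 falls in the 741–779 tier → 11.725%.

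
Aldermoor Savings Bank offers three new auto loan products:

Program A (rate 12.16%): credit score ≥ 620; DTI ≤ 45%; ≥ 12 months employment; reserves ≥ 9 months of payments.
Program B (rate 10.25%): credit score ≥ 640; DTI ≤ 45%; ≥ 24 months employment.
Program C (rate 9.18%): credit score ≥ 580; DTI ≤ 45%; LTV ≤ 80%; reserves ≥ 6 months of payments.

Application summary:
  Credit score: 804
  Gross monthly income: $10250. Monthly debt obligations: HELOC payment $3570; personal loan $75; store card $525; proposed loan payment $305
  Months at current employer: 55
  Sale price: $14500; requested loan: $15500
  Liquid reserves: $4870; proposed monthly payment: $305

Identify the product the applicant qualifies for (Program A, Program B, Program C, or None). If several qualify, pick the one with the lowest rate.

Program B

Total debts = (3,570 + 75 + 525 + 305) = 4,475; DTI = 4,475/10,250 = 43.7%.
LTV = 15,500/14,500 = 106.9%.
Reserves = 4,870/305 = 16.0 months.
Program A: score 804 ≥ 620; DTI 43.7% ≤ 45%; employment 55 ≥ 12 mo; reserves 16.0 ≥ 9 mo → qualifies.
Program B: score 804 ≥ 640; DTI 43.7% ≤ 45%; employment 55 ≥ 24 mo → qualifies.
Program C: score 804 ≥ 580; DTI 43.7% ≤ 45%; LTV 106.9% > 80%; reserves 16.0 ≥ 6 mo → does not qualify.
Qualifying: Program A, Program B. Lowest rate is 10.25% → Program B.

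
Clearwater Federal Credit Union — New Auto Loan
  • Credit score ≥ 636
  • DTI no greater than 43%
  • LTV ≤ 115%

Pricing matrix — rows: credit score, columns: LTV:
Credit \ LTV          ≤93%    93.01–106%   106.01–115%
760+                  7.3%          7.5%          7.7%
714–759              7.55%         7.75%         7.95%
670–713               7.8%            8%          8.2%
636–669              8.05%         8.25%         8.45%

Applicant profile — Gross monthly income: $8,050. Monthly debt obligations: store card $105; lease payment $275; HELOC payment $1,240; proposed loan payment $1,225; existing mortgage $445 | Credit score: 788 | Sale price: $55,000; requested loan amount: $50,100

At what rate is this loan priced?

7.3%

Credit score 788 ≥ 636; Total monthly debts = (105 + 275 + 1,240 + 1,225 + 445) = 3,290. Debt-to-income = 3,290/8,050 = 40.9% — meets 43% limit
Loan-to-value = 50,100/55,000 = 91.1% — pass (115% max)
Credit 788 → row 760+; LTV 91.1% → column ≤93%. Grid cell → 7.3%.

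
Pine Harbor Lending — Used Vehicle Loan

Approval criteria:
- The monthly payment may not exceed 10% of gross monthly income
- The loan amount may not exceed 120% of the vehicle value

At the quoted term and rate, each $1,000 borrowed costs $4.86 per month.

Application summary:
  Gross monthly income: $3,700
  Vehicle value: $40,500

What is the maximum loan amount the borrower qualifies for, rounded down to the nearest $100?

Payment cap: 10% × $3,700 = $370/month.
At $4.86 per $1,000, that supports 370/4.86 × 1,000 ≈ $76,131 → $76,100.
LTV cap: 120% × $40,500 = $48,600 → $48,600.
Binding constraint: loan-to-value.

$48,600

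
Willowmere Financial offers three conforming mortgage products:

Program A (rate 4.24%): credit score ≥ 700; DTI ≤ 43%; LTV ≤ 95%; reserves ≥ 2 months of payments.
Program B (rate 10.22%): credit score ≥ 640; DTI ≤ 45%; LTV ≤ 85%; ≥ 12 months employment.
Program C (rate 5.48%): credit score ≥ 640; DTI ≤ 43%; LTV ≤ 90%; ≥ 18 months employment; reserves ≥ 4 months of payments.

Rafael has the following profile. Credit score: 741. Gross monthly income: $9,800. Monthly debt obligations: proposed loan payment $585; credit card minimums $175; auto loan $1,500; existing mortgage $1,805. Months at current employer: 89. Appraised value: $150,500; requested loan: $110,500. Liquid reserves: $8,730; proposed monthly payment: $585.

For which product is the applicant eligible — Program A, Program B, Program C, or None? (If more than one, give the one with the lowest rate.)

Program A

Total debts = (585 + 175 + 1,500 + 1,805) = 4,065; DTI = 4,065/9,800 = 41.5%.
LTV = 110,500/150,500 = 73.4%.
Reserves = 8,730/585 = 14.9 months.
Program A: score 741 ≥ 700; DTI 41.5% ≤ 43%; LTV 73.4% ≤ 95%; reserves 14.9 ≥ 2 mo → qualifies.
Program B: score 741 ≥ 640; DTI 41.5% ≤ 45%; LTV 73.4% ≤ 85%; employment 89 ≥ 12 mo → qualifies.
Program C: score 741 ≥ 640; DTI 41.5% ≤ 43%; LTV 73.4% ≤ 90%; employment 89 ≥ 18 mo; reserves 14.9 ≥ 4 mo → qualifies.
Qualifying: Program A, Program B, Program C. Lowest rate is 4.24% → Program A.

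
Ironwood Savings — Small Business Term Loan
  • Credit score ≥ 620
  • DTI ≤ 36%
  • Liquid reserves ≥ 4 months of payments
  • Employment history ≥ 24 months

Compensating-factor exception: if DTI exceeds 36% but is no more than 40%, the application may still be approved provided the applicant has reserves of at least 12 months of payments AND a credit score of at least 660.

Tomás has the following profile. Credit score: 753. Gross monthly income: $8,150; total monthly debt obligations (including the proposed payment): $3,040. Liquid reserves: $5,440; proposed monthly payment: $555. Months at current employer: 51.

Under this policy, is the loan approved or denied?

Credit score 753 ≥ 620 (meets base)
DTI: 3,040 ÷ 8,150 = 37.3%, over the 36% base limit.
Reserves = 5,440/555 = 9.8 months ≥ 4
Employment 51 ≥ 24 months
DTI 37.3% is within the 36%–40% exception band; checking compensating factors.
Reserves 9.8 < 12 months; credit score 753 ≥ 660.
Compensating-factor requirement not fully met.

Denied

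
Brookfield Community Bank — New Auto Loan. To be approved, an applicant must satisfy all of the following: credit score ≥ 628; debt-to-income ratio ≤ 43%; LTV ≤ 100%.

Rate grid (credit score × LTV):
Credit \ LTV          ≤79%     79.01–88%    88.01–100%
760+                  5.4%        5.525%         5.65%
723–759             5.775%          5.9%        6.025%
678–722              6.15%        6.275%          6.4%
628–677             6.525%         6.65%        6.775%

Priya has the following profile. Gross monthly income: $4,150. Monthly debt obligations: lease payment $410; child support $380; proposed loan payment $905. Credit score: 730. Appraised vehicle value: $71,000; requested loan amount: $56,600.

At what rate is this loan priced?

5.9%

Credit score 730 ≥ 628; Total monthly debts = (410 + 380 + 905) = 1,695. DTI: 1,695 ÷ 4,150 = 40.8%, within the 43% cap
LTV: 56,600 ÷ 71,000 = 79.7%, within 100% cap
Row: 730 falls in 723–759. Column: 79.7% falls in 79.01–88%. Rate = 5.9%.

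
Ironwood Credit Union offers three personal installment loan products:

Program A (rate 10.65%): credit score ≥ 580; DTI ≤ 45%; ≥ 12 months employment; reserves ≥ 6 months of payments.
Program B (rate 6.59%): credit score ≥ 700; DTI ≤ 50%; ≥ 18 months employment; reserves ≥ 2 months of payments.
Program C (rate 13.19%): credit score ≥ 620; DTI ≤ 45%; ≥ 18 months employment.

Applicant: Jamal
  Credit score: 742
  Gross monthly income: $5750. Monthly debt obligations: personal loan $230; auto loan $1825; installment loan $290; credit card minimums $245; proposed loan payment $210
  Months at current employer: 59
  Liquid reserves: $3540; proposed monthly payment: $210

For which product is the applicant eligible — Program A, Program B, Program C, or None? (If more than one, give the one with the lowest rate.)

Total debts = (230 + 1,825 + 290 + 245 + 210) = 2,800; DTI = 2,800/5,750 = 48.7%.
Reserves = 3,540/210 = 16.9 months.
Program A: score 742 ≥ 580; DTI 48.7% > 45%; employment 59 ≥ 12 mo; reserves 16.9 ≥ 6 mo → does not qualify.
Program B: score 742 ≥ 700; DTI 48.7% ≤ 50%; employment 59 ≥ 18 mo; reserves 16.9 ≥ 2 mo → qualifies.
Program C: score 742 ≥ 620; DTI 48.7% > 45%; employment 59 ≥ 18 mo → does not qualify.

Program B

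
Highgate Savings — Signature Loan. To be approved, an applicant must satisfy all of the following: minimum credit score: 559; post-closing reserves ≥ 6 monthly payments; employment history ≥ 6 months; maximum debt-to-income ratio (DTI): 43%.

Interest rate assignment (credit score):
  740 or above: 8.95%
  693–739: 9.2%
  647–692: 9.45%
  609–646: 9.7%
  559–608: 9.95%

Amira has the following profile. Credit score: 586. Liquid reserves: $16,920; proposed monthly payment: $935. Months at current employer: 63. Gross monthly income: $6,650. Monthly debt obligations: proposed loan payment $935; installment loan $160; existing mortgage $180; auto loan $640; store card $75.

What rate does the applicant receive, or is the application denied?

Approved at 9.95%

Credit score 586 ≥ 559 (meets minimum)
Total monthly debts = (935 + 160 + 180 + 640 + 75) = 1,990. DTI = 1,990/6,650 = 29.9% ≤ 43%
Employment 63 ≥ 6 months
Reserves = 16,920/935 = 18.1 months ≥ 6
All requirements met. Score 586 falls in the 559–608 tier → 9.95%.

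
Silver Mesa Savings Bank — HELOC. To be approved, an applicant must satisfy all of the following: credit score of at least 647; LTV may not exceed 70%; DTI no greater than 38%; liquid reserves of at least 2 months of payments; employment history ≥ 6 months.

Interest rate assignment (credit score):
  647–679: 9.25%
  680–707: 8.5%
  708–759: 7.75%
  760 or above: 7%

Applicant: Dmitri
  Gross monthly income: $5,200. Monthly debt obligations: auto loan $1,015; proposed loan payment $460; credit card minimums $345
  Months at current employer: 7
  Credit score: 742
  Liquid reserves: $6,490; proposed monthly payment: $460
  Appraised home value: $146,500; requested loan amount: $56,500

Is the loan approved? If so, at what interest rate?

Approved at 7.75%

Credit score 742 ≥ 647 (meets minimum)
Employment 7 ≥ 6 months
Reserves = 6,490/460 = 14.1 months ≥ 2
Total monthly debts = (1,015 + 460 + 345) = 1,820. DTI = 1,820/5,200 = 35% ≤ 38%
LTV: 56,500 ÷ 146,500 = 38.6%, within 70% cap
All requirements met. Score 742 falls in the 708–759 tier → 7.75%.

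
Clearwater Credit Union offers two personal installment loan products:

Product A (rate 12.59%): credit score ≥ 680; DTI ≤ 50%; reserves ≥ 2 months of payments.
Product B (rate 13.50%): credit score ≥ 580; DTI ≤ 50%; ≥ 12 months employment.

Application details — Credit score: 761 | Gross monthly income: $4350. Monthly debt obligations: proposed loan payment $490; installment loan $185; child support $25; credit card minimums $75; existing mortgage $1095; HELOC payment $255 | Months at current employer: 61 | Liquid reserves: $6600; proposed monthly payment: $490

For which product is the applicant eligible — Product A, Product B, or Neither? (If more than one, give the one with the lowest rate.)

Product A

Total debts = (490 + 185 + 25 + 75 + 1,095 + 255) = 2,125; DTI = 2,125/4,350 = 48.9%.
Reserves = 6,600/490 = 13.5 months.
Product A: score 761 ≥ 680; DTI 48.9% ≤ 50%; reserves 13.5 ≥ 2 mo → qualifies.
Product B: score 761 ≥ 580; DTI 48.9% ≤ 50%; employment 61 ≥ 12 mo → qualifies.
Qualifying: Product A, Product B. Lowest rate is 12.59% → Product A.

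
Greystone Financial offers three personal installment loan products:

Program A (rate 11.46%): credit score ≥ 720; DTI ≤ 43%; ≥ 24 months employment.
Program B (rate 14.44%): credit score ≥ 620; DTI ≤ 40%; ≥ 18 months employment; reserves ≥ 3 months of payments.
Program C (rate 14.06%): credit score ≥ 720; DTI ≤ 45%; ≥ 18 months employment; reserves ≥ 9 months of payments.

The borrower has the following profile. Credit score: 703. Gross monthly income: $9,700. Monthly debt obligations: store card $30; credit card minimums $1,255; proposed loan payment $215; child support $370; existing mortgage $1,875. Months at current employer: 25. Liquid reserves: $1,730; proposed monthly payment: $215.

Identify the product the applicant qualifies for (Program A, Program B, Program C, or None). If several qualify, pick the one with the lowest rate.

Program B

Total debts = (30 + 1,255 + 215 + 370 + 1,875) = 3,745; DTI = 3,745/9,700 = 38.6%.
Reserves = 1,730/215 = 8.0 months.
Program A: score 703 < 720; DTI 38.6% ≤ 43%; employment 25 ≥ 24 mo → does not qualify.
Program B: score 703 ≥ 620; DTI 38.6% ≤ 40%; employment 25 ≥ 18 mo; reserves 8.0 ≥ 3 mo → qualifies.
Program C: score 703 < 720; DTI 38.6% ≤ 45%; employment 25 ≥ 18 mo; reserves 8.0 < 9 mo → does not qualify.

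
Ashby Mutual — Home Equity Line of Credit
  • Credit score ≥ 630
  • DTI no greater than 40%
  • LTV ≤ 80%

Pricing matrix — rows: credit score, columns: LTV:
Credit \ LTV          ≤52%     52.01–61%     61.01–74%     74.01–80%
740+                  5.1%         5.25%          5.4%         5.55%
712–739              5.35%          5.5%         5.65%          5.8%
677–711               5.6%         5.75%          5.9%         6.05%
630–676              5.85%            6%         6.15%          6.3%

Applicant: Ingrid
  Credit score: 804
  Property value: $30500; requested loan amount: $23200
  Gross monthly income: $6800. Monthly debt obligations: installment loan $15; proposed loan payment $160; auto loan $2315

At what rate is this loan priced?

Credit score 804 ≥ 630; Total monthly debts = (15 + 160 + 2,315) = 2,490. DTI: 2,490 ÷ 6,800 = 36.6%, within the 40% cap
Loan-to-value = 23,200/30,500 = 76.1% — pass (80% max)
Credit 804 → row 740+; LTV 76.1% → column 74.01–80%. Grid cell → 5.55%.

5.55%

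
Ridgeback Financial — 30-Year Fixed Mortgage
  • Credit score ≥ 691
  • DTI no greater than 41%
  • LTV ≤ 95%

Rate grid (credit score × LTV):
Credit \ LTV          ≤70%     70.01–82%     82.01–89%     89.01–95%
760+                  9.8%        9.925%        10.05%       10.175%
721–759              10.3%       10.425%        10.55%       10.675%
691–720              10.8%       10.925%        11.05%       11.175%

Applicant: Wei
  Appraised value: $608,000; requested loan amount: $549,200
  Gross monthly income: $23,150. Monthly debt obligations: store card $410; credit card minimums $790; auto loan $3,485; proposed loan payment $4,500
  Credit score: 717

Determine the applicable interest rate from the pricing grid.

11.175%

Credit score 717 ≥ 691; Total monthly debts = (410 + 790 + 3,485 + 4,500) = 9,185. DTI: 9,185 ÷ 23,150 = 39.7%, within the 41% cap
LTV: 549,200 ÷ 608,000 = 90.3%, within 95% cap
Row: 717 falls in 691–720. Column: 90.3% falls in 89.01–95%. Rate = 11.175%.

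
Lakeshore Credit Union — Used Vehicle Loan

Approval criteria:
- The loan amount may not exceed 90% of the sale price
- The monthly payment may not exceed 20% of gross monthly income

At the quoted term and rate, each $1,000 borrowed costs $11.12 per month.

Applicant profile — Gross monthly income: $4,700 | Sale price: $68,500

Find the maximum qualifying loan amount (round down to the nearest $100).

Payment cap: 20% × $4,700 = $940/month.
At $11.12 per $1,000, that supports 940/11.12 × 1,000 ≈ $84,532 → $84,500.
LTV cap: 90% × $68,500 = $61,650 → $61,600.
Binding constraint: loan-to-value.

$61,600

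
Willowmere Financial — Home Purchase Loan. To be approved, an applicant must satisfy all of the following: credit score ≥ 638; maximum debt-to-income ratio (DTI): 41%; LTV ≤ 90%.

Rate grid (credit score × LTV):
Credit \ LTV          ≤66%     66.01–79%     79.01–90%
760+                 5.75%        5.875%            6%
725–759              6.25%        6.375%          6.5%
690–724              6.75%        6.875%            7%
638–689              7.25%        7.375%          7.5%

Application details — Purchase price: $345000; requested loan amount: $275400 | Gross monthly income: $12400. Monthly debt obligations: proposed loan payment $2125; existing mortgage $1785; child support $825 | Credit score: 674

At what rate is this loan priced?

Credit score 674 ≥ 638; Total monthly debts = (2,125 + 1,785 + 825) = 4,735. Debt-to-income = 4,735/12,400 = 38.2% — meets 41% limit
LTV: 275,400 ÷ 345,000 = 79.8%, within 90% cap
Row: 674 falls in 638–689. Column: 79.8% falls in 79.01–90%. Rate = 7.5%.

7.5%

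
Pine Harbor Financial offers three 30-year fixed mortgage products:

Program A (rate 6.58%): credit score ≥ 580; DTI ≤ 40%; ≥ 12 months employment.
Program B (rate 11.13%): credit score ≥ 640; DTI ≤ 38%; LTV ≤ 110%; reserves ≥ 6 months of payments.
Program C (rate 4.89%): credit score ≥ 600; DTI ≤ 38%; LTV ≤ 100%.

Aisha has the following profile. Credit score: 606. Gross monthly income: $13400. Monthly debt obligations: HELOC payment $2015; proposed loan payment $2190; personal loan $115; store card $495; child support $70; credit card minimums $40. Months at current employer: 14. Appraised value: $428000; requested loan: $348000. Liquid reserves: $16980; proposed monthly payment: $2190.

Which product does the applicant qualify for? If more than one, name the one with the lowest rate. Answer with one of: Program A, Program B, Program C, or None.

Program C

Total debts = (2,015 + 2,190 + 115 + 495 + 70 + 40) = 4,925; DTI = 4,925/13,400 = 36.8%.
LTV = 348,000/428,000 = 81.3%.
Reserves = 16,980/2,190 = 7.8 months.
Program A: score 606 ≥ 580; DTI 36.8% ≤ 40%; employment 14 ≥ 12 mo → qualifies.
Program B: score 606 < 640; DTI 36.8% ≤ 38%; LTV 81.3% ≤ 110%; reserves 7.8 ≥ 6 mo → does not qualify.
Program C: score 606 ≥ 600; DTI 36.8% ≤ 38%; LTV 81.3% ≤ 100% → qualifies.
Qualifying: Program A, Program C. Lowest rate is 4.89% → Program C.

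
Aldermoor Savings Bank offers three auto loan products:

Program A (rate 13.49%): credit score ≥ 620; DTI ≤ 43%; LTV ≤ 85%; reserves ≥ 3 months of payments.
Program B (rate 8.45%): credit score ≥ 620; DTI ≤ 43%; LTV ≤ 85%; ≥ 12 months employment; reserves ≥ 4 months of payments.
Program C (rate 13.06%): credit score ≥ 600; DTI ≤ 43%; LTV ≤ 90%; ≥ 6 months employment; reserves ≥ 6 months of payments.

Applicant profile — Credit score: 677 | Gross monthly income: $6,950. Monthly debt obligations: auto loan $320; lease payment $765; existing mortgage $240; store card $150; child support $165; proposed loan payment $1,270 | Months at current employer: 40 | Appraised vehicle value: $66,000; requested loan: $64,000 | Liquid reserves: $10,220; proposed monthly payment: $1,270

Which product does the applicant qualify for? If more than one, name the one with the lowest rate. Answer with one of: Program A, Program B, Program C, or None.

None

Total debts = (320 + 765 + 240 + 150 + 165 + 1,270) = 2,910; DTI = 2,910/6,950 = 41.9%.
LTV = 64,000/66,000 = 97%.
Reserves = 10,220/1,270 = 8.0 months.
Program A: score 677 ≥ 620; DTI 41.9% ≤ 43%; LTV 97% > 85%; reserves 8.0 ≥ 3 mo → does not qualify.
Program B: score 677 ≥ 620; DTI 41.9% ≤ 43%; LTV 97% > 85%; employment 40 ≥ 12 mo; reserves 8.0 ≥ 4 mo → does not qualify.
Program C: score 677 ≥ 600; DTI 41.9% ≤ 43%; LTV 97% > 90%; employment 40 ≥ 6 mo; reserves 8.0 ≥ 6 mo → does not qualify.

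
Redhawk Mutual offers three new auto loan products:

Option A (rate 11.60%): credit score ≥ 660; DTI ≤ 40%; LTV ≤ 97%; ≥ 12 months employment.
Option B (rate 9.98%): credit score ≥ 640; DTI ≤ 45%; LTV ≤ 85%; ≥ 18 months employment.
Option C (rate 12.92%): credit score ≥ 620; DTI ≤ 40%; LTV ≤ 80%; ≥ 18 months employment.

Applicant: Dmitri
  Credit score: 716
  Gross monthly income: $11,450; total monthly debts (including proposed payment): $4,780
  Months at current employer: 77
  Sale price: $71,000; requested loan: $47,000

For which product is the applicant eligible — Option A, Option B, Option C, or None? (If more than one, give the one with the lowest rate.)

Option B

DTI = 4,780/11,450 = 41.7%.
LTV = 47,000/71,000 = 66.2%.
Option A: score 716 ≥ 660; DTI 41.7% > 40%; LTV 66.2% ≤ 97%; employment 77 ≥ 12 mo → does not qualify.
Option B: score 716 ≥ 640; DTI 41.7% ≤ 45%; LTV 66.2% ≤ 85%; employment 77 ≥ 18 mo → qualifies.
Option C: score 716 ≥ 620; DTI 41.7% > 40%; LTV 66.2% ≤ 80%; employment 77 ≥ 18 mo → does not qualify.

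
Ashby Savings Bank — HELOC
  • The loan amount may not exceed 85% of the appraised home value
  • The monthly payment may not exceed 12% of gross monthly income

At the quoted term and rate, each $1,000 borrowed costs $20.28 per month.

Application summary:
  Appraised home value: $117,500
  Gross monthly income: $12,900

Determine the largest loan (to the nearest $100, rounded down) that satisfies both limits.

$76,300

Payment cap: 12% × $12,900 = $1,548/month.
At $20.28 per $1,000, that supports 1,548/20.28 × 1,000 ≈ $76,331 → $76,300.
LTV cap: 85% × $117,500 = $99,875 → $99,800.
Binding constraint: payment-to-income.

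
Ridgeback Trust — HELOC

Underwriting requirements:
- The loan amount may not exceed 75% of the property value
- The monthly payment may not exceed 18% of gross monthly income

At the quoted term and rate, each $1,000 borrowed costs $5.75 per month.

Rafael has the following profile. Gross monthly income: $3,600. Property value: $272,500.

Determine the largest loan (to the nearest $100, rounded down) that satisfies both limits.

$112,600

Payment cap: 18% × $3,600 = $648/month.
At $5.75 per $1,000, that supports 648/5.75 × 1,000 ≈ $112,695 → $112,600.
LTV cap: 75% × $272,500 = $204,375 → $204,300.
Binding constraint: payment-to-income.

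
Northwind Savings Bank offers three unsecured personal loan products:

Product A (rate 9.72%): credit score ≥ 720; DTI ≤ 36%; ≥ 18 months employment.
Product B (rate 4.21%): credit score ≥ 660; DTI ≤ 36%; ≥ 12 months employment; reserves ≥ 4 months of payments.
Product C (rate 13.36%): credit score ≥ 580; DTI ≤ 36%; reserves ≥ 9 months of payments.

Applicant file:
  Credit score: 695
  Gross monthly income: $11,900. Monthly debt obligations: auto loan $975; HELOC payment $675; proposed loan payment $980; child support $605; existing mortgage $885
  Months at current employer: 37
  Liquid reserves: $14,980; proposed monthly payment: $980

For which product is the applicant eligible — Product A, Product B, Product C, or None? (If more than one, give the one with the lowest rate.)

Product B

Total debts = (975 + 675 + 980 + 605 + 885) = 4,120; DTI = 4,120/11,900 = 34.6%.
Reserves = 14,980/980 = 15.3 months.
Product A: score 695 < 720; DTI 34.6% ≤ 36%; employment 37 ≥ 18 mo → does not qualify.
Product B: score 695 ≥ 660; DTI 34.6% ≤ 36%; employment 37 ≥ 12 mo; reserves 15.3 ≥ 4 mo → qualifies.
Product C: score 695 ≥ 580; DTI 34.6% ≤ 36%; reserves 15.3 ≥ 9 mo → qualifies.
Qualifying: Product B, Product C. Lowest rate is 4.21% → Product B.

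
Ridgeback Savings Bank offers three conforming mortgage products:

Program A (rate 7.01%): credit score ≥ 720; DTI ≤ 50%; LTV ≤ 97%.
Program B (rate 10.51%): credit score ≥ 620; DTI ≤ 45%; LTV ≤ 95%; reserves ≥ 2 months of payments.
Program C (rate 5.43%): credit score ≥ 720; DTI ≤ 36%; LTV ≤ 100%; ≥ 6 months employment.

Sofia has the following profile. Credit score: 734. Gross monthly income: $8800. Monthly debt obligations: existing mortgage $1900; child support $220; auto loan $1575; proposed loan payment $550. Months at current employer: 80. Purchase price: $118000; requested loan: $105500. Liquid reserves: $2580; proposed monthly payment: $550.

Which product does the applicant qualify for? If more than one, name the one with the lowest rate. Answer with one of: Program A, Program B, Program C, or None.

Total debts = (1,900 + 220 + 1,575 + 550) = 4,245; DTI = 4,245/8,800 = 48.2%.
LTV = 105,500/118,000 = 89.4%.
Reserves = 2,580/550 = 4.7 months.
Program A: score 734 ≥ 720; DTI 48.2% ≤ 50%; LTV 89.4% ≤ 97% → qualifies.
Program B: score 734 ≥ 620; DTI 48.2% > 45%; LTV 89.4% ≤ 95%; reserves 4.7 ≥ 2 mo → does not qualify.
Program C: score 734 ≥ 720; DTI 48.2% > 36%; LTV 89.4% ≤ 100%; employment 80 ≥ 6 mo → does not qualify.

Program A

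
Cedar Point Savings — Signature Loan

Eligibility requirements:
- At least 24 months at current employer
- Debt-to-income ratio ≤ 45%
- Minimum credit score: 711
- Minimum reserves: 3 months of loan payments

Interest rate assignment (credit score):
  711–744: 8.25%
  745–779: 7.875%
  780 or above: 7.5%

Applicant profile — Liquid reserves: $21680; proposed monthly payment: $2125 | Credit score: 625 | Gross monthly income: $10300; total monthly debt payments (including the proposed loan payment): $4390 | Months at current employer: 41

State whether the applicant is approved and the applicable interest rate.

Denied

Credit score 625 < 711 (below minimum)
Employment 41 ≥ 24 months
Debt-to-income = 4,390/10,300 = 42.6% — meets 45% limit
Liquid reserves cover 21,680/2,125 = 10.2 months — ≥ 3 required
Not all requirements met → denied.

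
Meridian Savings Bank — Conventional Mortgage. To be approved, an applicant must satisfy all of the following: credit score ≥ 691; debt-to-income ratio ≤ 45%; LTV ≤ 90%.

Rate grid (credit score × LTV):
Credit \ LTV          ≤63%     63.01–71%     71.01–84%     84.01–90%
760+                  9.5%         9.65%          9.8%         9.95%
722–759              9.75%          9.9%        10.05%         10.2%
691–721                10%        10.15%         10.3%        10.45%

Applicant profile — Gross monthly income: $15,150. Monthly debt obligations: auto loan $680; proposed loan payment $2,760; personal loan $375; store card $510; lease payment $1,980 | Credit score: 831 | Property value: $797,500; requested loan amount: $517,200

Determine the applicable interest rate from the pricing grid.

9.65%

Credit score 831 ≥ 691; Total monthly debts = (680 + 2,760 + 375 + 510 + 1,980) = 6,305. Debt-to-income = 6,305/15,150 = 41.6% — meets 45% limit
LTV = 517,200/797,500 = 64.9% ≤ 90%
Score 831 is in the 760+ band; LTV 64.9% is in the 63.01–71% band → 9.65%.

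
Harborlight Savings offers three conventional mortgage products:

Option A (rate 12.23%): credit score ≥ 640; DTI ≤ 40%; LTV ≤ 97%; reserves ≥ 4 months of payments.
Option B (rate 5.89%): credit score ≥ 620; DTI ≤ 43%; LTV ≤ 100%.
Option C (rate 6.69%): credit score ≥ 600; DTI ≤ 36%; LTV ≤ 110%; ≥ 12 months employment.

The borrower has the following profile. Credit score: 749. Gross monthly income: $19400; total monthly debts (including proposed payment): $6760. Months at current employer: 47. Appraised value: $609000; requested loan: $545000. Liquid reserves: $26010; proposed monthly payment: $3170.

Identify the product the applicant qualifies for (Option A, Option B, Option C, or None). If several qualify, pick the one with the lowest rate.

DTI = 6,760/19,400 = 34.8%.
LTV = 545,000/609,000 = 89.5%.
Reserves = 26,010/3,170 = 8.2 months.
Option A: score 749 ≥ 640; DTI 34.8% ≤ 40%; LTV 89.5% ≤ 97%; reserves 8.2 ≥ 4 mo → qualifies.
Option B: score 749 ≥ 620; DTI 34.8% ≤ 43%; LTV 89.5% ≤ 100% → qualifies.
Option C: score 749 ≥ 600; DTI 34.8% ≤ 36%; LTV 89.5% ≤ 110%; employment 47 ≥ 12 mo → qualifies.
Qualifying: Option A, Option B, Option C. Lowest rate is 5.89% → Option B.

Option B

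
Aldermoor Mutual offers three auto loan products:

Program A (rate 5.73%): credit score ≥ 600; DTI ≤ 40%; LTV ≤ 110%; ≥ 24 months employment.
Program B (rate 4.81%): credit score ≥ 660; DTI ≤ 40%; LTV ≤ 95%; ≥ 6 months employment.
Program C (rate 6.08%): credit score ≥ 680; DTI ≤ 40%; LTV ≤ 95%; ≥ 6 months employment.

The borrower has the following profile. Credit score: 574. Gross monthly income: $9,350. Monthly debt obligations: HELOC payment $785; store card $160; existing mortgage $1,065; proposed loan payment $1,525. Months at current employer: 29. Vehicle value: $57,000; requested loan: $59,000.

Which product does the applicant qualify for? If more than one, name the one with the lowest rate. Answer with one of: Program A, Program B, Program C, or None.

None

Total debts = (785 + 160 + 1,065 + 1,525) = 3,535; DTI = 3,535/9,350 = 37.8%.
LTV = 59,000/57,000 = 103.5%.
Program A: score 574 < 600; DTI 37.8% ≤ 40%; LTV 103.5% ≤ 110%; employment 29 ≥ 24 mo → does not qualify.
Program B: score 574 < 660; DTI 37.8% ≤ 40%; LTV 103.5% > 95%; employment 29 ≥ 6 mo → does not qualify.
Program C: score 574 < 680; DTI 37.8% ≤ 40%; LTV 103.5% > 95%; employment 29 ≥ 6 mo → does not qualify.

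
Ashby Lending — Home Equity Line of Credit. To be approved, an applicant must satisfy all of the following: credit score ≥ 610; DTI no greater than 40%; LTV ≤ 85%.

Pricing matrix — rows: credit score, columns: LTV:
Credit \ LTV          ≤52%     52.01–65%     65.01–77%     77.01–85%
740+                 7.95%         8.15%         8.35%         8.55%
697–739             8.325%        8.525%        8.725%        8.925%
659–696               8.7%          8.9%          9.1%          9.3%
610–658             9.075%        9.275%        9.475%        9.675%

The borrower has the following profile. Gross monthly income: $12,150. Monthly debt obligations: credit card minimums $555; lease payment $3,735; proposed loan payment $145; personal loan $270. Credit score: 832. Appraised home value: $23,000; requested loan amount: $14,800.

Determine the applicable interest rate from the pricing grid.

8.15%

Credit score 832 ≥ 610; Total monthly debts = (555 + 3,735 + 145 + 270) = 4,705. DTI = 4,705/12,150 = 38.7% ≤ 40%
Loan-to-value = 14,800/23,000 = 64.3% — pass (85% max)
Row: 832 falls in 740+. Column: 64.3% falls in 52.01–65%. Rate = 8.15%.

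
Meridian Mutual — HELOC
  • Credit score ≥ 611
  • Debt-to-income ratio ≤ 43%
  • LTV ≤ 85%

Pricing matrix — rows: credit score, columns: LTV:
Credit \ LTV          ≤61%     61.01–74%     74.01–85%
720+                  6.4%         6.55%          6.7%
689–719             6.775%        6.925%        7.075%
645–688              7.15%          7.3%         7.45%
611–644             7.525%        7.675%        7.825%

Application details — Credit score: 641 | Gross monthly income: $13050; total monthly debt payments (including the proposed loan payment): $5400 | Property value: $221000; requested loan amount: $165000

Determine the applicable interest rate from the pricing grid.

7.825%

Credit score 641 ≥ 611; DTI = 5,400/13,050 = 41.4% ≤ 43%
Loan-to-value = 165,000/221,000 = 74.7% — pass (85% max)
Row: 641 falls in 611–644. Column: 74.7% falls in 74.01–85%. Rate = 7.825%.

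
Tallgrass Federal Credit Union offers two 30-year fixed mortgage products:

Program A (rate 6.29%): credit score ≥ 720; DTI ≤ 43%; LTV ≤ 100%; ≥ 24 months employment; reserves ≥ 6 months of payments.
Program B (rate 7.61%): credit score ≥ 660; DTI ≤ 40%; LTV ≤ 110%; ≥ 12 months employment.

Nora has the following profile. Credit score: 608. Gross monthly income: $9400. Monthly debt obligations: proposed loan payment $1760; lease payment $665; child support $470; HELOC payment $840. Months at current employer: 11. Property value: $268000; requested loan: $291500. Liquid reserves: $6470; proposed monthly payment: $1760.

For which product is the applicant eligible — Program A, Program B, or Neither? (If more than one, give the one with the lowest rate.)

Neither

Total debts = (1,760 + 665 + 470 + 840) = 3,735; DTI = 3,735/9,400 = 39.7%.
LTV = 291,500/268,000 = 108.8%.
Reserves = 6,470/1,760 = 3.7 months.
Program A: score 608 < 720; DTI 39.7% ≤ 43%; LTV 108.8% > 100%; employment 11 < 24 mo; reserves 3.7 < 6 mo → does not qualify.
Program B: score 608 < 660; DTI 39.7% ≤ 40%; LTV 108.8% ≤ 110%; employment 11 < 12 mo → does not qualify.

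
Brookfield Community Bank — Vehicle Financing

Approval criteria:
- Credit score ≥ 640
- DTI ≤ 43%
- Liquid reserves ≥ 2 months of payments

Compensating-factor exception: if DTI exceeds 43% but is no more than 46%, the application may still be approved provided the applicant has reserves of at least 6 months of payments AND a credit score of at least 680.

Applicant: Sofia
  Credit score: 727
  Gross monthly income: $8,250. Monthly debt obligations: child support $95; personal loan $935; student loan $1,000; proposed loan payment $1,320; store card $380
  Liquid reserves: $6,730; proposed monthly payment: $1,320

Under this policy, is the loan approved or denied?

Denied

Credit score 727 ≥ 640 (meets base)
Total debts = (95 + 935 + 1,000 + 1,320 + 380) = 3,730. DTI = 3,730/8,250 = 45.2% > 43% — standard DTI limit exceeded.
Reserves: 6,730 ÷ 1,320 = 5.1 months (meets 2-month minimum)
45.2% falls in the override range (43%–46%), so the compensating-factor test applies.
Reserves 5.1 < 6 months; credit score 727 ≥ 680.
Compensating-factor requirement not fully met.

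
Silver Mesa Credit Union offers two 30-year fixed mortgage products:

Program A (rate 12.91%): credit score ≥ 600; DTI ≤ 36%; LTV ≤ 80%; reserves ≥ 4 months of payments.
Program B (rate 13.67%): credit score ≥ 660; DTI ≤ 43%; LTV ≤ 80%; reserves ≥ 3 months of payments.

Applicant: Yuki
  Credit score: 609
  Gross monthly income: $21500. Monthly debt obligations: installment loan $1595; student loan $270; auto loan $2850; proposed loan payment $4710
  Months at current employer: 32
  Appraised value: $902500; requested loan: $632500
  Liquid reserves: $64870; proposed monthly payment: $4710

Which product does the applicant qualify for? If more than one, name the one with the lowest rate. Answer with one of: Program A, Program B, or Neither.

Total debts = (1,595 + 270 + 2,850 + 4,710) = 9,425; DTI = 9,425/21,500 = 43.8%.
LTV = 632,500/902,500 = 70.1%.
Reserves = 64,870/4,710 = 13.8 months.
Program A: score 609 ≥ 600; DTI 43.8% > 36%; LTV 70.1% ≤ 80%; reserves 13.8 ≥ 4 mo → does not qualify.
Program B: score 609 < 660; DTI 43.8% > 43%; LTV 70.1% ≤ 80%; reserves 13.8 ≥ 3 mo → does not qualify.

Neither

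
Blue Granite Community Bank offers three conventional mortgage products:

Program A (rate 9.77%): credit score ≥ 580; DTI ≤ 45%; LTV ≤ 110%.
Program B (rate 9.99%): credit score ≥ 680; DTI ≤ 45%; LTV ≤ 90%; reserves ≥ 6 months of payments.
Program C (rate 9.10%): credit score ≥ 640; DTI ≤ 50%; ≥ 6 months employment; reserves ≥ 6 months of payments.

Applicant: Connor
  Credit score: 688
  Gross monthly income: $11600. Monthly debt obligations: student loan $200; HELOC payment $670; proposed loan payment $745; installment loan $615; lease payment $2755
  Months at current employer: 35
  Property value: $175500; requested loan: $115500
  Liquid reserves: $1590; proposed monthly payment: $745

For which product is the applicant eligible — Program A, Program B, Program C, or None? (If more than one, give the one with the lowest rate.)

Program A

Total debts = (200 + 670 + 745 + 615 + 2,755) = 4,985; DTI = 4,985/11,600 = 43%.
LTV = 115,500/175,500 = 65.8%.
Reserves = 1,590/745 = 2.1 months.
Program A: score 688 ≥ 580; DTI 43% ≤ 45%; LTV 65.8% ≤ 110% → qualifies.
Program B: score 688 ≥ 680; DTI 43% ≤ 45%; LTV 65.8% ≤ 90%; reserves 2.1 < 6 mo → does not qualify.
Program C: score 688 ≥ 640; DTI 43% ≤ 50%; employment 35 ≥ 6 mo; reserves 2.1 < 6 mo → does not qualify.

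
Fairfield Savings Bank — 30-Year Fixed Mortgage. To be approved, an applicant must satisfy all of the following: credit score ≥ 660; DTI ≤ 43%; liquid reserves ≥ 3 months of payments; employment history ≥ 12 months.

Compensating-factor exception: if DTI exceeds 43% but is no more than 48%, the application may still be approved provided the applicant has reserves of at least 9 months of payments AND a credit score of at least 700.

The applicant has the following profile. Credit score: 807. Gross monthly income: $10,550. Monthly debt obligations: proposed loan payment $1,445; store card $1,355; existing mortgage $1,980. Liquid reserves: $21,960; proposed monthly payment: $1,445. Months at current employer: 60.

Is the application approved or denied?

Approved

Credit score 807 ≥ 660 (meets base)
Total debts = (1,445 + 1,355 + 1,980) = 4,780. DTI: 4,780 ÷ 10,550 = 45.3%, over the 43% base limit.
Liquid reserves cover 21,960/1,445 = 15.2 months — ≥ 3 required
Employment 60 ≥ 12 months
45.3% falls in the override range (43%–48%), so the compensating-factor test applies.
Reserves 15.2 ≥ 9 months; credit score 807 ≥ 700.
Both compensating conditions met → exception applies.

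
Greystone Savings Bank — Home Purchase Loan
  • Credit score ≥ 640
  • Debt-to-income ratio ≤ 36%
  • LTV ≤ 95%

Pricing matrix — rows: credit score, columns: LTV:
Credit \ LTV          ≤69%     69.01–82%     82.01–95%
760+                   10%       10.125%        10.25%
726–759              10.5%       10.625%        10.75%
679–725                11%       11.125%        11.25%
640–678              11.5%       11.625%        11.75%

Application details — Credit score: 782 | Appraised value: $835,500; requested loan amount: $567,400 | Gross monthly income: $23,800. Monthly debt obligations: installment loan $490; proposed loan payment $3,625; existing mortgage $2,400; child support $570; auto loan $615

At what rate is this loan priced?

10%

Credit score 782 ≥ 640; Total monthly debts = (490 + 3,625 + 2,400 + 570 + 615) = 7,700. Debt-to-income = 7,700/23,800 = 32.4% — meets 36% limit
LTV: 567,400 ÷ 835,500 = 67.9%, within 95% cap
Credit 782 → row 760+; LTV 67.9% → column ≤69%. Grid cell → 10%.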